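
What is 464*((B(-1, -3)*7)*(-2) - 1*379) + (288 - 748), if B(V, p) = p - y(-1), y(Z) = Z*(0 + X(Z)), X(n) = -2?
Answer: -143836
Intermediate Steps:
y(Z) = -2*Z (y(Z) = Z*(0 - 2) = Z*(-2) = -2*Z)
B(V, p) = -2 + p (B(V, p) = p - (-2)*(-1) = p - 1*2 = p - 2 = -2 + p)
464*((B(-1, -3)*7)*(-2) - 1*379) + (288 - 748) = 464*(((-2 - 3)*7)*(-2) - 1*379) + (288 - 748) = 464*(-5*7*(-2) - 379) - 460 = 464*(-35*(-2) - 379) - 460 = 464*(70 - 379) - 460 = 464*(-309) - 460 = -143376 - 460 = -143836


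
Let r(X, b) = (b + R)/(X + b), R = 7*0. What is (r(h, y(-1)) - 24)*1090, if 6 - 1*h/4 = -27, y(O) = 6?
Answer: -600590/23 ≈ -26113.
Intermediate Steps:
R = 0
h = 132 (h = 24 - 4*(-27) = 24 + 108 = 132)
r(X, b) = b/(X + b) (r(X, b) = (b + 0)/(X + b) = b/(X + b))
(r(h, y(-1)) - 24)*1090 = (6/(132 + 6) - 24)*1090 = (6/138 - 24)*1090 = (6*(1/138) - 24)*1090 = (1/23 - 24)*1090 = -551/23*1090 = -600590/23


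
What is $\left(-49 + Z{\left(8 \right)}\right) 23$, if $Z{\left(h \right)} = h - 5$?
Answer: $-1058$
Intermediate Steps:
$Z{\left(h \right)} = -5 + h$ ($Z{\left(h \right)} = h - 5 = -5 + h$)
$\left(-49 + Z{\left(8 \right)}\right) 23 = \left(-49 + \left(-5 + 8\right)\right) 23 = \left(-49 + 3\right) 23 = \left(-46\right) 23 = -1058$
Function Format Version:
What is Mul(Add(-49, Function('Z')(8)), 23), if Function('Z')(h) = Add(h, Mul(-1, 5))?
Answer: -1058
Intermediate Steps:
Function('Z')(h) = Add(-5, h) (Function('Z')(h) = Add(h, -5) = Add(-5, h))
Mul(Add(-49, Function('Z')(8)), 23) = Mul(Add(-49, Add(-5, 8)), 23) = Mul(Add(-49, 3), 23) = Mul(-46, 23) = -1058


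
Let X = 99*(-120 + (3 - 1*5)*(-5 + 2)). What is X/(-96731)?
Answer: 11286/96731 ≈ 0.11667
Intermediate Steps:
X = -11286 (X = 99*(-120 + (3 - 5)*(-3)) = 99*(-120 - 2*(-3)) = 99*(-120 + 6) = 99*(-114) = -11286)
X/(-96731) = -11286/(-96731) = -11286*(-1/96731) = 11286/96731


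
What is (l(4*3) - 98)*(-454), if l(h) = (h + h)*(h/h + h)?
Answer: -97156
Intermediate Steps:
l(h) = 2*h*(1 + h) (l(h) = (2*h)*(1 + h) = 2*h*(1 + h))
(l(4*3) - 98)*(-454) = (2*(4*3)*(1 + 4*3) - 98)*(-454) = (2*12*(1 + 12) - 98)*(-454) = (2*12*13 - 98)*(-454) = (312 - 98)*(-454) = 214*(-454) = -97156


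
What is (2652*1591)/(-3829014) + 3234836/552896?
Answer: 418890856093/88210271856 ≈ 4.7488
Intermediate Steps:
(2652*1591)/(-3829014) + 3234836/552896 = 4219332*(-1/3829014) + 3234836*(1/552896) = -703222/638169 + 808709/138224 = 418890856093/88210271856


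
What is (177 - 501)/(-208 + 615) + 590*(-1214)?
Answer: -291518144/407 ≈ -7.1626e+5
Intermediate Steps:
(177 - 501)/(-208 + 615) + 590*(-1214) = -324/407 - 716260 = -291518144/407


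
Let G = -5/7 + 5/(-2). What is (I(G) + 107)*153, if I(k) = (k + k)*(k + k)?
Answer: 1112004/49 ≈ 22694.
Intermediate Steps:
G = -45/14 (G = -5*⅐ + 5*(-½) = -5/7 - 5/2 = -45/14 ≈ -3.2143)
I(k) = 4*k² (I(k) = (2*k)*(2*k) = 4*k²)
(I(G) + 107)*153 = (4*(-45/14)² + 107)*153 = (4*(2025/196) + 107)*153 = (2025/49 + 107)*153 = (7268/49)*153 = 1112004/49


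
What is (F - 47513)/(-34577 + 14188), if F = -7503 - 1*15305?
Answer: 70321/20389 ≈ 3.4490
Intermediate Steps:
F = -22808 (F = -7503 - 15305 = -22808)
(F - 47513)/(-34577 + 14188) = (-22808 - 47513)/(-34577 + 14188) = -70321/(-20389) = -70321*(-1/20389) = 70321/20389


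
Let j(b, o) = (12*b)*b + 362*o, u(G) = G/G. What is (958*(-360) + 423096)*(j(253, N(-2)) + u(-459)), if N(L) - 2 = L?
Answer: 60078413544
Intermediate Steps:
N(L) = 2 + L
u(G) = 1
j(b, o) = 12*b² + 362*o
(958*(-360) + 423096)*(j(253, N(-2)) + u(-459)) = (958*(-360) + 423096)*((12*253² + 362*(2 - 2)) + 1) = (-344880 + 423096)*((12*64009 + 362*0) + 1) = 78216*((768108 + 0) + 1) = 78216*(768108 + 1) = 78216*768109 = 60078413544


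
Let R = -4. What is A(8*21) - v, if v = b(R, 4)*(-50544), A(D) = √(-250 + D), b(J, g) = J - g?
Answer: -404352 + I*√82 ≈ -4.0435e+5 + 9.0554*I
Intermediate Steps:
v = 404352 (v = (-4 - 1*4)*(-50544) = (-4 - 4)*(-50544) = -8*(-50544) = 404352)
A(8*21) - v = √(-250 + 8*21) - 1*404352 = √(-250 + 168) - 404352 = √(-82) - 404352 = I*√82 - 404352 = -404352 + I*√82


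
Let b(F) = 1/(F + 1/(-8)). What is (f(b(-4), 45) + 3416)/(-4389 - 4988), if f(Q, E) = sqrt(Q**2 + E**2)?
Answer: -3416/9377 - sqrt(2205289)/309441 ≈ -0.36909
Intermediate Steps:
b(F) = 1/(-1/8 + F) (b(F) = 1/(F - 1/8) = 1/(-1/8 + F))
f(Q, E) = sqrt(E**2 + Q**2)
(f(b(-4), 45) + 3416)/(-4389 - 4988) = (sqrt(45**2 + (8/(-1 + 8*(-4)))**2) + 3416)/(-4389 - 4988) = (sqrt(2025 + (8/(-1 - 32))**2) + 3416)/(-9377) = (sqrt(2025 + (8/(-33))**2) + 3416)*(-1/9377) = (sqrt(2025 + (8*(-1/33))**2) + 3416)*(-1/9377) = (sqrt(2025 + (-8/33)**2) + 3416)*(-1/9377) = (sqrt(2025 + 64/1089) + 3416)*(-1/9377) = (sqrt(2205289/1089) + 3416)*(-1/9377) = (sqrt(2205289)/33 + 3416)*(-1/9377) = (3416 + sqrt(2205289)/33)*(-1/9377) = -3416/9377 - sqrt(2205289)/309441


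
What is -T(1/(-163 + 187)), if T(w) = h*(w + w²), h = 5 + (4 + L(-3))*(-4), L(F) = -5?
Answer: -25/64 ≈ -0.39063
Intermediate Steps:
h = 9 (h = 5 + (4 - 5)*(-4) = 5 - 1*(-4) = 5 + 4 = 9)
T(w) = 9*w + 9*w² (T(w) = 9*(w + w²) = 9*w + 9*w²)
-T(1/(-163 + 187)) = -9*(1 + 1/(-163 + 187))/(-163 + 187) = -9*(1 + 1/24)/24 = -9*25/(24*24) = -1*25/64 = -25/64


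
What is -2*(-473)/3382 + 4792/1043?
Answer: 8596611/1763713 ≈ 4.8742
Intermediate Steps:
-2*(-473)/3382 + 4792/1043 = 946*(1/3382) + 4792*(1/1043) = 473/1691 + 4792/1043 = 8596611/1763713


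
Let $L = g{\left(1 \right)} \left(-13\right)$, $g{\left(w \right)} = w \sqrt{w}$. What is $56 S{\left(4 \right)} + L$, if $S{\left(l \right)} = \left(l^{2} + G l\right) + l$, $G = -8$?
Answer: $-685$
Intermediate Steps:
$S{\left(l \right)} = l^{2} - 7 l$ ($S{\left(l \right)} = \left(l^{2} - 8 l\right) + l = l^{2} - 7 l$)
$g{\left(w \right)} = w^{\frac{3}{2}}$
$L = -13$ ($L = 1^{\frac{3}{2}} \left(-13\right) = 1 \left(-13\right) = -13$)
$56 S{\left(4 \right)} + L = 56 \cdot 4 \left(-7 + 4\right) - 13 = 56 \cdot 4 \left(-3\right) - 13 = 56 \left(-12\right) - 13 = -672 - 13 = -685$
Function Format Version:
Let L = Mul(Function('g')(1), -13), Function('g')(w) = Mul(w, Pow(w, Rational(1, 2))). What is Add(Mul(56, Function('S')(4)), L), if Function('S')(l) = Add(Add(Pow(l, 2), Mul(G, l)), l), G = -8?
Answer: -685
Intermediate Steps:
Function('S')(l) = Add(Pow(l, 2), Mul(-7, l)) (Function('S')(l) = Add(Add(Pow(l, 2), Mul(-8, l)), l) = Add(Pow(l, 2), Mul(-7, l)))
Function('g')(w) = Pow(w, Rational(3, 2))
L = -13 (L = Mul(Pow(1, Rational(3, 2)), -13) = Mul(1, -13) = -13)
Add(Mul(56, Function('S')(4)), L) = Add(Mul(56, Mul(4, Add(-7, 4))), -13) = Add(Mul(56, Mul(4, -3)), -13) = Add(Mul(56, -12), -13) = Add(-672, -13) = -685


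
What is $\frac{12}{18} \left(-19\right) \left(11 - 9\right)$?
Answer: $- \frac{76}{3} \approx -25.333$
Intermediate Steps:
$\frac{12}{18} \left(-19\right) \left(11 - 9\right) = 12 \cdot \frac{1}{18} \left(-19\right) 2 = \frac{2}{3} \left(-19\right) 2 = \left(- \frac{38}{3}\right) 2 = - \frac{76}{3}$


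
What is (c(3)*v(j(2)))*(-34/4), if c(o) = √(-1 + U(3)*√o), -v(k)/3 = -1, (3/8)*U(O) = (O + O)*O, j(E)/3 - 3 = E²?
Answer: -51*√(-1 + 48*√3)/2 ≈ -231.11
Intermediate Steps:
j(E) = 9 + 3*E²
U(O) = 16*O²/3 (U(O) = 8*((O + O)*O)/3 = 8*((2*O)*O)/3 = 8*(2*O²)/3 = 16*O²/3)
v(k) = 3 (v(k) = -3*(-1) = 3)
c(o) = √(-1 + 48*√o) (c(o) = √(-1 + ((16/3)*3²)*√o) = √(-1 + ((16/3)*9)*√o) = √(-1 + 48*√o))
(c(3)*v(j(2)))*(-34/4) = (√(-1 + 48*√3)*3)*(-34/4) = (3*√(-1 + 48*√3))*(-34*¼) = (3*√(-1 + 48*√3))*(-17/2) = -51*√(-1 + 48*√3)/2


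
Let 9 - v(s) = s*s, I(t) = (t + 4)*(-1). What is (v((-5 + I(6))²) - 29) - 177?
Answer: -50822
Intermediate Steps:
I(t) = -4 - t (I(t) = (4 + t)*(-1) = -4 - t)
v(s) = 9 - s² (v(s) = 9 - s*s = 9 - s²)
(v((-5 + I(6))²) - 29) - 177 = ((9 - ((-5 + (-4 - 1*6))²)²) - 29) - 177 = ((9 - ((-5 + (-4 - 6))²)²) - 29) - 177 = ((9 - ((-5 - 10)²)²) - 29) - 177 = ((9 - ((-15)²)²) - 29) - 177 = ((9 - 1*225²) - 29) - 177 = ((9 - 1*50625) - 29) - 177 = ((9 - 50625) - 29) - 177 = (-50616 - 29) - 177 = -50645 - 177 = -50822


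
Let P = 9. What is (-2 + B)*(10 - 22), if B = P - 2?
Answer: -60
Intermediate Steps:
B = 7 (B = 9 - 2 = 7)
(-2 + B)*(10 - 22) = (-2 + 7)*(10 - 22) = 5*(-12) = -60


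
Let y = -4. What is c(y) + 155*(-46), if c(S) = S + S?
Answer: -7138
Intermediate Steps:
c(S) = 2*S
c(y) + 155*(-46) = 2*(-4) + 155*(-46) = -8 - 7130 = -7138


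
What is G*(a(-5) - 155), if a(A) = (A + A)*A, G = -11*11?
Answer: 12705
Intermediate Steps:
G = -121
a(A) = 2*A² (a(A) = (2*A)*A = 2*A²)
G*(a(-5) - 155) = -121*(2*(-5)² - 155) = -121*(2*25 - 155) = -121*(50 - 155) = -121*(-105) = 12705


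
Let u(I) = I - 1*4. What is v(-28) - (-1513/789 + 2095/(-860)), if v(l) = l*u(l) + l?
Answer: 118385371/135708 ≈ 872.35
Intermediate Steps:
u(I) = -4 + I (u(I) = I - 4 = -4 + I)
v(l) = l + l*(-4 + l) (v(l) = l*(-4 + l) + l = l + l*(-4 + l))
v(-28) - (-1513/789 + 2095/(-860)) = -28*(-3 - 28) - (-1513/789 + 2095/(-860)) = -28*(-31) - (-1513*1/789 + 2095*(-1/860)) = 868 - (-1513/789 - 419/172) = 868 - 1*(-590827/135708) = 868 + 590827/135708 = 118385371/135708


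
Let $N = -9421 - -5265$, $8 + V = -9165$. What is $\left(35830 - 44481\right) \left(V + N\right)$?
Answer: $115309179$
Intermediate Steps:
$V = -9173$ ($V = -8 - 9165 = -9173$)
$N = -4156$ ($N = -9421 + 5265 = -4156$)
$\left(35830 - 44481\right) \left(V + N\right) = \left(35830 - 44481\right) \left(-9173 - 4156\right) = \left(-8651\right) \left(-13329\right) = 115309179$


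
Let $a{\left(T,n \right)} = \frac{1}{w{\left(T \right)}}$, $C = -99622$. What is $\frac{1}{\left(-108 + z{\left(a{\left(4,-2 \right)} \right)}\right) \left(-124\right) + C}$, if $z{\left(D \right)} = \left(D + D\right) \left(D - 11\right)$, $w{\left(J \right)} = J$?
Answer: $- \frac{2}{171127} \approx -1.1687 \cdot 10^{-5}$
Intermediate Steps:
$a{\left(T,n \right)} = \frac{1}{T}$
$z{\left(D \right)} = 2 D \left(-11 + D\right)$
$\frac{1}{\left(-108 + z{\left(a{\left(4,-2 \right)} \right)}\right) \left(-124\right) + C} = \frac{1}{\left(-108 + \frac{2 \left(-11 + \frac{1}{4}\right)}{4}\right) \left(-124\right) - 99622} = \frac{1}{\left(-108 + 2 \cdot \frac{1}{4} \left(-11 + \frac{1}{4}\right)\right) \left(-124\right) - 99622} = \frac{1}{\left(-108 + 2 \cdot \frac{1}{4} \left(- \frac{43}{4}\right)\right) \left(-124\right) - 99622} = \frac{1}{\left(-108 - \frac{43}{8}\right) \left(-124\right) - 99622} = \frac{1}{\left(- \frac{907}{8}\right) \left(-124\right) - 99622} = \frac{1}{\frac{28117}{2} - 99622} = \frac{1}{- \frac{171127}{2}} = - \frac{2}{171127}$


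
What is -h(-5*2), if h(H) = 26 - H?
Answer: -36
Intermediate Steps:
-h(-5*2) = -(26 - (-5)*2) = -(26 - 1*(-10)) = -(26 + 10) = -1*36 = -36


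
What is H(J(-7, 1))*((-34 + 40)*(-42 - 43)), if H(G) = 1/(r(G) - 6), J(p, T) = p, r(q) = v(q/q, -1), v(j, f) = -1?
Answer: 510/7 ≈ 72.857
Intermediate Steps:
r(q) = -1
H(G) = -1/7 (H(G) = 1/(-1 - 6) = 1/(-7) = -1/7)
H(J(-7, 1))*((-34 + 40)*(-42 - 43)) = -(-34 + 40)*(-42 - 43)/7 = -6*(-85)/7 = -1/7*(-510) = 510/7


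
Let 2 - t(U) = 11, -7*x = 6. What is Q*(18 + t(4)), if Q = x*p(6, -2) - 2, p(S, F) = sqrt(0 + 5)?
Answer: -18 - 54*sqrt(5)/7 ≈ -35.250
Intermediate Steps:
x = -6/7 (x = -1/7*6 = -6/7 ≈ -0.85714)
p(S, F) = sqrt(5)
t(U) = -9 (t(U) = 2 - 1*11 = 2 - 11 = -9)
Q = -2 - 6*sqrt(5)/7 (Q = -6*sqrt(5)/7 - 2 = -2 - 6*sqrt(5)/7 ≈ -3.9166)
Q*(18 + t(4)) = (-2 - 6*sqrt(5)/7)*(18 - 9) = (-2 - 6*sqrt(5)/7)*9 = -18 - 54*sqrt(5)/7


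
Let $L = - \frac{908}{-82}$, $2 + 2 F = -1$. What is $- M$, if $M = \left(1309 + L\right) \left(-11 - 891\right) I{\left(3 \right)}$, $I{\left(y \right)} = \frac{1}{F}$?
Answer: $-793804$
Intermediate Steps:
$F = - \frac{3}{2}$ ($F = -1 + \frac{1}{2} \left(-1\right) = -1 - \frac{1}{2} = - \frac{3}{2} \approx -1.5$)
$L = \frac{454}{41}$ ($L = \left(-908\right) \left(- \frac{1}{82}\right) = \frac{454}{41} \approx 11.073$)
$I{\left(y \right)} = - \frac{2}{3}$ ($I{\left(y \right)} = \frac{1}{- \frac{3}{2}} = - \frac{2}{3}$)
$M = 793804$ ($M = \left(1309 + \frac{454}{41}\right) \left(-11 - 891\right) \left(- \frac{2}{3}\right) = \frac{54123}{41} \left(-902\right) \left(- \frac{2}{3}\right) = \left(-1190706\right) \left(- \frac{2}{3}\right) = 793804$)
$- M = \left(-1\right) 793804 = -793804$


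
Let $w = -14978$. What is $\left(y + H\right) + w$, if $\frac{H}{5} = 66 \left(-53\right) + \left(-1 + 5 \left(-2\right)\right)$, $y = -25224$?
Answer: $-57747$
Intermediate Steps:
$H = -17545$ ($H = 5 \left(66 \left(-53\right) + \left(-1 + 5 \left(-2\right)\right)\right) = 5 \left(-3498 - 11\right) = 5 \left(-3509\right) = -17545$)
$\left(y + H\right) + w = \left(-25224 - 17545\right) - 14978 = -42769 - 14978 = -57747$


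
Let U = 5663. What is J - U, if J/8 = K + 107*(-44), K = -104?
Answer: -44159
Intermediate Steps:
J = -38496 (J = 8*(-104 + 107*(-44)) = 8*(-104 - 4708) = 8*(-4812) = -38496)
J - U = -38496 - 1*5663 = -38496 - 5663 = -44159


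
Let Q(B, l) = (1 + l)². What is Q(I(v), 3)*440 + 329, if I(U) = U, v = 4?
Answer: 7369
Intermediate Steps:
Q(I(v), 3)*440 + 329 = (1 + 3)²*440 + 329 = 4²*440 + 329 = 16*440 + 329 = 7040 + 329 = 7369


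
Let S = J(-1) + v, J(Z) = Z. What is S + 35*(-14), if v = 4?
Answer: -487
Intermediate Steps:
S = 3 (S = -1 + 4 = 3)
S + 35*(-14) = 3 + 35*(-14) = 3 - 490 = -487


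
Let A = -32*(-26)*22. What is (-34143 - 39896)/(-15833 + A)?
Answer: -10577/353 ≈ -29.963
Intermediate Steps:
A = 18304 (A = 832*22 = 18304)
(-34143 - 39896)/(-15833 + A) = (-34143 - 39896)/(-15833 + 18304) = -74039/2471 = -74039*1/2471 = -10577/353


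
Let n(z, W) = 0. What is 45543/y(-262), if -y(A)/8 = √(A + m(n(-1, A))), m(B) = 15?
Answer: 2397*I*√247/104 ≈ 362.23*I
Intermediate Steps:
y(A) = -8*√(15 + A) (y(A) = -8*√(A + 15) = -8*√(15 + A))
45543/y(-262) = 45543/((-8*√(15 - 262))) = 45543/((-8*I*√247)) = 45543*(I*√247/1976) = 2397*I*√247/104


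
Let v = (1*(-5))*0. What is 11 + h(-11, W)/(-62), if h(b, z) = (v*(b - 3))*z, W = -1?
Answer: 11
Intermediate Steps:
v = 0 (v = -5*0 = 0)
h(b, z) = 0 (h(b, z) = (0*(b - 3))*z = (0*(-3 + b))*z = 0*z = 0)
11 + h(-11, W)/(-62) = 11 + 0/(-62) = 11 - 1/62*0 = 11 + 0 = 11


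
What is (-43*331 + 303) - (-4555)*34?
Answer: 140940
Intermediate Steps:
(-43*331 + 303) - (-4555)*34 = (-14233 + 303) - 1*(-154870) = -13930 + 154870 = 140940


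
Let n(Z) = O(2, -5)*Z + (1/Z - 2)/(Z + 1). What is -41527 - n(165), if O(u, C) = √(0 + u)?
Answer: -1137424201/27390 - 165*√2 ≈ -41760.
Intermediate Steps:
O(u, C) = √u
n(Z) = Z*√2 + (-2 + 1/Z)/(1 + Z) (n(Z) = √2*Z + (1/Z - 2)/(Z + 1) = Z*√2 + (-2 + 1/Z)/(1 + Z))
-41527 - n(165) = -41527 - (1 - 2*165 + √2*165² + √2*165³)/(165*(1 + 165)) = -41527 - (1 - 330 + √2*27225 + √2*4492125)/(165*166) = -41527 - (1 - 330 + 27225*√2 + 4492125*√2)/(165*166) = -41527 - (-329 + 4519350*√2)/(165*166) = -41527 - (-329/27390 + 165*√2) = -41527 + (329/27390 - 165*√2) = -1137424201/27390 - 165*√2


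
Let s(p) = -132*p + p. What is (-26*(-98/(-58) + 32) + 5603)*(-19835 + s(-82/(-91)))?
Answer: -19146841215/203 ≈ -9.4319e+7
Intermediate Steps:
s(p) = -131*p
(-26*(-98/(-58) + 32) + 5603)*(-19835 + s(-82/(-91))) = (-26*(-98/(-58) + 32) + 5603)*(-19835 - (-10742)/(-91)) = (-26*(-98*(-1/58) + 32) + 5603)*(-19835 - (-10742)*(-1)/91) = (-26*(49/29 + 32) + 5603)*(-19835 - 131*82/91) = (-26*977/29 + 5603)*(-19835 - 10742/91) = (-25402/29 + 5603)*(-1815727/91) = (137085/29)*(-1815727/91) = -19146841215/203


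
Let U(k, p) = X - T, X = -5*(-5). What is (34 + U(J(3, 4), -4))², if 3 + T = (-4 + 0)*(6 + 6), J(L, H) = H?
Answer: 12100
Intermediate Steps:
X = 25
T = -51 (T = -3 + (-4 + 0)*(6 + 6) = -3 - 4*12 = -3 - 48 = -51)
U(k, p) = 76 (U(k, p) = 25 - 1*(-51) = 25 + 51 = 76)
(34 + U(J(3, 4), -4))² = (34 + 76)² = 110² = 12100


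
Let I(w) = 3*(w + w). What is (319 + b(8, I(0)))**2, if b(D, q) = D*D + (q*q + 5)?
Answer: 150544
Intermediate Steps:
I(w) = 6*w (I(w) = 3*(2*w) = 6*w)
b(D, q) = 5 + D**2 + q**2 (b(D, q) = D**2 + (q**2 + 5) = D**2 + (5 + q**2) = 5 + D**2 + q**2)
(319 + b(8, I(0)))**2 = (319 + (5 + 8**2 + (6*0)**2))**2 = (319 + (5 + 64 + 0**2))**2 = (319 + (5 + 64 + 0))**2 = (319 + 69)**2 = 388**2 = 150544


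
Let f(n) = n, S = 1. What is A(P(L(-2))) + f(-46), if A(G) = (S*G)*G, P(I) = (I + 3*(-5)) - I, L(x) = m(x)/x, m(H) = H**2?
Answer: 179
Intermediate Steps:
L(x) = x (L(x) = x**2/x = x)
P(I) = -15 (P(I) = (I - 15) - I = (-15 + I) - I = -15)
A(G) = G**2 (A(G) = (1*G)*G = G*G = G**2)
A(P(L(-2))) + f(-46) = (-15)**2 - 46 = 225 - 46 = 179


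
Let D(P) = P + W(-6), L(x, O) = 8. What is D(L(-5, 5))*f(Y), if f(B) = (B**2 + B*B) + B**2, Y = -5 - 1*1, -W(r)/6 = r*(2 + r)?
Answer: -14688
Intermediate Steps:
W(r) = -6*r*(2 + r)
Y = -6 (Y = -5 - 1 = -6)
f(B) = 3*B**2 (f(B) = (B**2 + B**2) + B**2 = 2*B**2 + B**2 = 3*B**2)
D(P) = -144 + P (D(P) = P - 6*(-6)*(2 - 6) = P - 6*(-6)*(-4) = P - 144 = -144 + P)
D(L(-5, 5))*f(Y) = (-144 + 8)*(3*(-6)**2) = -408*36 = -136*108 = -14688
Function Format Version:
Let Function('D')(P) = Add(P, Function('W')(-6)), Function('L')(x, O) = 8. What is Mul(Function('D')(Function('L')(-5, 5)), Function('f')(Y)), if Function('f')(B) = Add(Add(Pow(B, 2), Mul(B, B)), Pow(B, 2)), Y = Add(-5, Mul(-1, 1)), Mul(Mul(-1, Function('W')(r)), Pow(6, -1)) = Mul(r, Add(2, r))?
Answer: -14688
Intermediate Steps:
Function('W')(r) = Mul(-6, r, Add(2, r)) (Function('W')(r) = Mul(-6, Mul(r, Add(2, r))) = Mul(-6, r, Add(2, r)))
Y = -6 (Y = Add(-5, -1) = -6)
Function('f')(B) = Mul(3, Pow(B, 2)) (Function('f')(B) = Add(Add(Pow(B, 2), Pow(B, 2)), Pow(B, 2)) = Add(Mul(2, Pow(B, 2)), Pow(B, 2)) = Mul(3, Pow(B, 2)))
Function('D')(P) = Add(-144, P) (Function('D')(P) = Add(P, Mul(-6, -6, Add(2, -6))) = Add(P, Mul(-6, -6, -4)) = Add(P, -144) = Add(-144, P))
Mul(Function('D')(Function('L')(-5, 5)), Function('f')(Y)) = Mul(Add(-144, 8), Mul(3, Pow(-6, 2))) = Mul(-136, Mul(3, 36)) = Mul(-136, 108) = -14688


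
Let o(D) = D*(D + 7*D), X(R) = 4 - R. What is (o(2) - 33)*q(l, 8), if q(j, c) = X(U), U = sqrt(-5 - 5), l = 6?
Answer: -4 + I*sqrt(10) ≈ -4.0 + 3.1623*I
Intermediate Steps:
U = I*sqrt(10) (U = sqrt(-10) = I*sqrt(10) ≈ 3.1623*I)
q(j, c) = 4 - I*sqrt(10)
o(D) = 8*D**2 (o(D) = D*(8*D) = 8*D**2)
(o(2) - 33)*q(l, 8) = (8*2**2 - 33)*(4 - I*sqrt(10)) = (8*4 - 33)*(4 - I*sqrt(10)) = (32 - 33)*(4 - I*sqrt(10)) = -(4 - I*sqrt(10)) = -4 + I*sqrt(10)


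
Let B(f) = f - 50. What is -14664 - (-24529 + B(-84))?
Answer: 9999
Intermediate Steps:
B(f) = -50 + f
-14664 - (-24529 + B(-84)) = -14664 - (-24529 + (-50 - 84)) = -14664 - (-24529 - 134) = -14664 - 1*(-24663) = -14664 + 24663 = 9999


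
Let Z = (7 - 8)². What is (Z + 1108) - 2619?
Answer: -1510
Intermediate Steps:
Z = 1 (Z = (-1)² = 1)
(Z + 1108) - 2619 = (1 + 1108) - 2619 = 1109 - 2619 = -1510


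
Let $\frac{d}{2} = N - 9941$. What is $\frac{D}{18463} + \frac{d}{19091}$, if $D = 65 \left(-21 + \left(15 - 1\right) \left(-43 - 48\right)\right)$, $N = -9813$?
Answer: $- \frac{3714501}{560377} \approx -6.6286$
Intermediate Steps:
$d = -39508$ ($d = 2 \left(-9813 - 9941\right) = 2 \left(-19754\right) = -39508$)
$D = -84175$ ($D = 65 \left(-21 + 14 \left(-91\right)\right) = 65 \left(-21 - 1274\right) = 65 \left(-1295\right) = -84175$)
$\frac{D}{18463} + \frac{d}{19091} = - \frac{84175}{18463} - \frac{39508}{19091} = \left(-84175\right) \frac{1}{18463} - \frac{2324}{1123} = - \frac{2275}{499} - \frac{2324}{1123} = - \frac{3714501}{560377}$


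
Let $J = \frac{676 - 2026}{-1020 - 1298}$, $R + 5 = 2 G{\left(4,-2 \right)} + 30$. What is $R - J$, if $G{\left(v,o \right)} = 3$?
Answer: $\frac{35254}{1159} \approx 30.418$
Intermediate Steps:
$R = 31$ ($R = -5 + \left(2 \cdot 3 + 30\right) = -5 + \left(6 + 30\right) = -5 + 36 = 31$)
$J = \frac{675}{1159}$ ($J = - \frac{1350}{-2318} = \left(-1350\right) \left(- \frac{1}{2318}\right) = \frac{675}{1159} \approx 0.5824$)
$R - J = 31 - \frac{675}{1159} = \frac{35254}{1159}$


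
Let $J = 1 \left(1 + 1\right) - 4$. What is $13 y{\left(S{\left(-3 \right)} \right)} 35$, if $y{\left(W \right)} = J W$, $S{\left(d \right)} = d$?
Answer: $2730$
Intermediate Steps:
$J = -2$ ($J = 1 \cdot 2 - 4 = 2 - 4 = -2$)
$y{\left(W \right)} = - 2 W$
$13 y{\left(S{\left(-3 \right)} \right)} 35 = 13 \left(\left(-2\right) \left(-3\right)\right) 35 = 13 \cdot 6 \cdot 35 = 78 \cdot 35 = 2730$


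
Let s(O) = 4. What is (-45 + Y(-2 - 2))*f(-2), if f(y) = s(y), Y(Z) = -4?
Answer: -196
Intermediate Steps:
f(y) = 4
(-45 + Y(-2 - 2))*f(-2) = (-45 - 4)*4 = -49*4 = -196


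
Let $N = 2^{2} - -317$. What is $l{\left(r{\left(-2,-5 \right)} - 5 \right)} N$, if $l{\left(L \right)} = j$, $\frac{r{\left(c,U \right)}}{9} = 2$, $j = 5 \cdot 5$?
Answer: $8025$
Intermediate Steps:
$j = 25$
$r{\left(c,U \right)} = 18$ ($r{\left(c,U \right)} = 9 \cdot 2 = 18$)
$l{\left(L \right)} = 25$
$N = 321$ ($N = 4 + 317 = 321$)
$l{\left(r{\left(-2,-5 \right)} - 5 \right)} N = 25 \cdot 321 = 8025$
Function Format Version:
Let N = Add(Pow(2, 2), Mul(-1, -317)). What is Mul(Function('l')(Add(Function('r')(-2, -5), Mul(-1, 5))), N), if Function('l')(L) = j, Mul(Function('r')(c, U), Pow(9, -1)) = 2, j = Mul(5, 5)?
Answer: 8025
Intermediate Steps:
j = 25
Function('r')(c, U) = 18 (Function('r')(c, U) = Mul(9, 2) = 18)
Function('l')(L) = 25
N = 321 (N = Add(4, 317) = 321)
Mul(Function('l')(Add(Function('r')(-2, -5), Mul(-1, 5))), N) = Mul(25, 321) = 8025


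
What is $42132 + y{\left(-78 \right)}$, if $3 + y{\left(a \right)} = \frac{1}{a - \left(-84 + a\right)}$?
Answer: $\frac{3538837}{84} \approx 42129.0$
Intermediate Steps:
$y{\left(a \right)} = - \frac{251}{84}$ ($y{\left(a \right)} = -3 + \frac{1}{a - \left(-84 + a\right)} = -3 + \frac{1}{84} = - \frac{251}{84}$)
$42132 + y{\left(-78 \right)} = 42132 - \frac{251}{84} = \frac{3538837}{84}$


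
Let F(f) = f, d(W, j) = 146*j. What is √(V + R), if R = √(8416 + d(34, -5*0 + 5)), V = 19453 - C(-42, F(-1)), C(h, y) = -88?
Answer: √(19541 + √9146) ≈ 140.13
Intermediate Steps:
V = 19541 (V = 19453 - 1*(-88) = 19453 + 88 = 19541)
R = √9146 (R = √(8416 + 146*(-5*0 + 5)) = √(8416 + 146*(0 + 5)) = √(8416 + 146*5) = √(8416 + 730) = √9146 ≈ 95.635)
√(V + R) = √(19541 + √9146)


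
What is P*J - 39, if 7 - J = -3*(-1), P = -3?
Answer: -51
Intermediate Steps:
J = 4 (J = 7 - (-3)*(-1) = 7 - 1*3 = 7 - 3 = 4)
P*J - 39 = -3*4 - 39 = -12 - 39 = -51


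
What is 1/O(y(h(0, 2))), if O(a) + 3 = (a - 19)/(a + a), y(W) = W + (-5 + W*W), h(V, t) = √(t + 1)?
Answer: 11 - 19*√3/3 ≈ 0.030345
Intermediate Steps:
h(V, t) = √(1 + t)
y(W) = -5 + W + W² (y(W) = W + (-5 + W²) = -5 + W + W²)
O(a) = -3 + (-19 + a)/(2*a) (O(a) = -3 + (a - 19)/(a + a) = -3 + (-19 + a)/((2*a)) = -3 + (-19 + a)*(1/(2*a)) = -3 + (-19 + a)/(2*a))
1/O(y(h(0, 2))) = 1/((-19 - 5*(-5 + √(1 + 2) + (√(1 + 2))²))/(2*(-5 + √(1 + 2) + (√(1 + 2))²))) = 1/((-19 - 5*(-5 + √3 + (√3)²))/(2*(-5 + √3 + (√3)²))) = 1/((-19 - 5*(-5 + √3 + 3))/(2*(-5 + √3 + 3))) = 1/((-19 - 5*(-2 + √3))/(2*(-2 + √3))) = 1/((-19 + (10 - 5*√3))/(2*(-2 + √3))) = 1/((-9 - 5*√3)/(2*(-2 + √3))) = 2*(-2 + √3)/(-9 - 5*√3)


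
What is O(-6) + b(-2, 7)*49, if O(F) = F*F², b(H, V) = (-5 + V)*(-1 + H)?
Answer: -510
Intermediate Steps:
b(H, V) = (-1 + H)*(-5 + V)
O(F) = F³
O(-6) + b(-2, 7)*49 = (-6)³ + (5 - 1*7 - 5*(-2) - 2*7)*49 = -216 + (5 - 7 + 10 - 14)*49 = -216 - 6*49 = -216 - 294 = -510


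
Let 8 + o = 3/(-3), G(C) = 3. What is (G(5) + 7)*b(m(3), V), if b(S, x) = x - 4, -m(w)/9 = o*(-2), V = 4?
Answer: 0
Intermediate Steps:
o = -9 (o = -8 + 3/(-3) = -8 + 3*(-⅓) = -8 - 1 = -9)
m(w) = -162 (m(w) = -(-81)*(-2) = -9*18 = -162)
b(S, x) = -4 + x
(G(5) + 7)*b(m(3), V) = (3 + 7)*(-4 + 4) = 10*0 = 0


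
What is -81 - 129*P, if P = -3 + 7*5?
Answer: -4209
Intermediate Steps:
P = 32 (P = -3 + 35 = 32)
-81 - 129*P = -81 - 129*32 = -81 - 4128 = -4209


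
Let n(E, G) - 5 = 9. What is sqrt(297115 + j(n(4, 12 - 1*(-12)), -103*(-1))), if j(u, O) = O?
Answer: sqrt(297218) ≈ 545.18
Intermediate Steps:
n(E, G) = 14 (n(E, G) = 5 + 9 = 14)
sqrt(297115 + j(n(4, 12 - 1*(-12)), -103*(-1))) = sqrt(297115 - 103*(-1)) = sqrt(297115 + 103) = sqrt(297218)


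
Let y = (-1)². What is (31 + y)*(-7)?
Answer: -224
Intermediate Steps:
y = 1
(31 + y)*(-7) = (31 + 1)*(-7) = 32*(-7) = -224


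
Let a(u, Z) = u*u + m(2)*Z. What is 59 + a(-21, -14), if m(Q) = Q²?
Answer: 444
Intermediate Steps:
a(u, Z) = u² + 4*Z (a(u, Z) = u*u + 2²*Z = u² + 4*Z)
59 + a(-21, -14) = 59 + ((-21)² + 4*(-14)) = 59 + (441 - 56) = 59 + 385 = 444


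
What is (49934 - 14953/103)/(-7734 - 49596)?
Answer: -732607/843570 ≈ -0.86846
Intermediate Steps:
(49934 - 14953/103)/(-7734 - 49596) = (49934 - 14953*1/103)/(-57330) = (49934 - 14953/103)*(-1/57330) = (5128249/103)*(-1/57330) = -732607/843570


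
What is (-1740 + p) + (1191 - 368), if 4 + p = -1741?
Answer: -2662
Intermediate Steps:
p = -1745 (p = -4 - 1741 = -1745)
(-1740 + p) + (1191 - 368) = (-1740 - 1745) + (1191 - 368) = -3485 + 823 = -2662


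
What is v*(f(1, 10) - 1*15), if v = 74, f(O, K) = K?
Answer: -370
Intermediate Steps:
v*(f(1, 10) - 1*15) = 74*(10 - 1*15) = 74*(10 - 15) = 74*(-5) = -370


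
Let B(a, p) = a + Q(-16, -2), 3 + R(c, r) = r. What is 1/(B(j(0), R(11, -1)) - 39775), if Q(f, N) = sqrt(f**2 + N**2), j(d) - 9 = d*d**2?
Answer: -19883/790667248 - sqrt(65)/790667248 ≈ -2.5157e-5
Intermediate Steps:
R(c, r) = -3 + r
j(d) = 9 + d**3 (j(d) = 9 + d*d**2 = 9 + d**3)
Q(f, N) = sqrt(N**2 + f**2)
B(a, p) = a + 2*sqrt(65) (B(a, p) = a + sqrt((-2)**2 + (-16)**2) = a + sqrt(4 + 256) = a + sqrt(260) = a + 2*sqrt(65))
1/(B(j(0), R(11, -1)) - 39775) = 1/(((9 + 0**3) + 2*sqrt(65)) - 39775) = 1/(((9 + 0) + 2*sqrt(65)) - 39775) = 1/((9 + 2*sqrt(65)) - 39775) = 1/(-39766 + 2*sqrt(65))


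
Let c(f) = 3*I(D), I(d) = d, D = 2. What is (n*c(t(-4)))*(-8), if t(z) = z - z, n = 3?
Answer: -144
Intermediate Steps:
t(z) = 0
c(f) = 6 (c(f) = 3*2 = 6)
(n*c(t(-4)))*(-8) = (3*6)*(-8) = 18*(-8) = -144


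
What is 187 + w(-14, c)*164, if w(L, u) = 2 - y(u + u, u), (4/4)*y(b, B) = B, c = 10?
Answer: -1125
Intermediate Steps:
y(b, B) = B
w(L, u) = 2 - u
187 + w(-14, c)*164 = 187 + (2 - 1*10)*164 = 187 + (2 - 10)*164 = 187 - 8*164 = 187 - 1312 = -1125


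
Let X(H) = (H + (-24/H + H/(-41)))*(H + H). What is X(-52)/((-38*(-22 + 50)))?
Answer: -26794/5453 ≈ -4.9136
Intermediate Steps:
X(H) = 2*H*(-24/H + 40*H/41) (X(H) = (H + (-24/H + H*(-1/41)))*(2*H) = (H + (-24/H - H/41))*(2*H) = (-24/H + 40*H/41)*(2*H) = 2*H*(-24/H + 40*H/41))
X(-52)/((-38*(-22 + 50))) = (-48 + (80/41)*(-52)**2)/((-38*(-22 + 50))) = (-48 + (80/41)*2704)/((-38*28)) = (-48 + 216320/41)/(-1064) = (214352/41)*(-1/1064) = -26794/5453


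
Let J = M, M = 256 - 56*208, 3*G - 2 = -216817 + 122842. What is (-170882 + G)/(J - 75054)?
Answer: 606619/259338 ≈ 2.3391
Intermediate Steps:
G = -93973/3 (G = ⅔ + (-216817 + 122842)/3 = ⅔ + (⅓)*(-93975) = ⅔ - 31325 = -93973/3 ≈ -31324.)
M = -11392 (M = 256 - 11648 = -11392)
J = -11392
(-170882 + G)/(J - 75054) = (-170882 - 93973/3)/(-11392 - 75054) = -606619/3/(-86446) = -606619/3*(-1/86446) = 606619/259338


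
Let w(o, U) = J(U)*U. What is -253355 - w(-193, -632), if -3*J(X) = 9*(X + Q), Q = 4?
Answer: 937333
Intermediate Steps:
J(X) = -12 - 3*X (J(X) = -3*(X + 4) = -3*(4 + X) = -(36 + 9*X)/3 = -12 - 3*X)
w(o, U) = U*(-12 - 3*U) (w(o, U) = (-12 - 3*U)*U = U*(-12 - 3*U))
-253355 - w(-193, -632) = -253355 - (-3)*(-632)*(4 - 632) = -253355 - (-3)*(-632)*(-628) = -253355 - 1*(-1190688) = -253355 + 1190688 = 937333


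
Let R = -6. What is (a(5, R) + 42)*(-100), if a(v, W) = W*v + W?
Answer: -600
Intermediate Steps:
a(v, W) = W + W*v
(a(5, R) + 42)*(-100) = (-6*(1 + 5) + 42)*(-100) = (-6*6 + 42)*(-100) = (-36 + 42)*(-100) = 6*(-100) = -600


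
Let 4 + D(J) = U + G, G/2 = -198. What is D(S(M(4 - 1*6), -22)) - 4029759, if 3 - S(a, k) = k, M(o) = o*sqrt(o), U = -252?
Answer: -4030411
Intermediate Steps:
M(o) = o**(3/2)
G = -396 (G = 2*(-198) = -396)
S(a, k) = 3 - k
D(J) = -652 (D(J) = -4 + (-252 - 396) = -4 - 648 = -652)
D(S(M(4 - 1*6), -22)) - 4029759 = -652 - 4029759 = -4030411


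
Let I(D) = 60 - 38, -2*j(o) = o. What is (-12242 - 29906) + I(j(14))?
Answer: -42126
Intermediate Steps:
j(o) = -o/2
I(D) = 22
(-12242 - 29906) + I(j(14)) = (-12242 - 29906) + 22 = -42148 + 22 = -42126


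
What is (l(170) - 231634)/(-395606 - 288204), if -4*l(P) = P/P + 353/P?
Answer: 157511643/464990800 ≈ 0.33874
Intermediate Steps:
l(P) = -¼ - 353/(4*P) (l(P) = -(P/P + 353/P)/4 = -(1 + 353/P)/4 = -¼ - 353/(4*P))
(l(170) - 231634)/(-395606 - 288204) = ((¼)*(-353 - 1*170)/170 - 231634)/(-395606 - 288204) = ((¼)*(1/170)*(-353 - 170) - 231634)/(-683810) = ((¼)*(1/170)*(-523) - 231634)*(-1/683810) = (-523/680 - 231634)*(-1/683810) = -157511643/680*(-1/683810) = 157511643/464990800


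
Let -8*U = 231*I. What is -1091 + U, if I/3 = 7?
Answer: -13579/8 ≈ -1697.4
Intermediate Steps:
I = 21 (I = 3*7 = 21)
U = -4851/8 (U = -231*21/8 = -⅛*4851 = -4851/8 ≈ -606.38)
-1091 + U = -1091 - 4851/8 = -13579/8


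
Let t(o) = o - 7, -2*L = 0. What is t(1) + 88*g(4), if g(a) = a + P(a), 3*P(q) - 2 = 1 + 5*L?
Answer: 434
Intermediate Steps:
L = 0 (L = -1/2*0 = 0)
P(q) = 1 (P(q) = 2/3 + (1 + 5*0)/3 = 2/3 + (1 + 0)/3 = 2/3 + (1/3)*1 = 2/3 + 1/3 = 1)
t(o) = -7 + o
g(a) = 1 + a (g(a) = a + 1 = 1 + a)
t(1) + 88*g(4) = (-7 + 1) + 88*(1 + 4) = -6 + 88*5 = -6 + 440 = 434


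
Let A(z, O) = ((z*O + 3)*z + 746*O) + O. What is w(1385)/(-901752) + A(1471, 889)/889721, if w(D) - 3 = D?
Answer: 433815252429323/200576922798 ≈ 2162.8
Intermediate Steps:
w(D) = 3 + D
A(z, O) = 747*O + z*(3 + O*z) (A(z, O) = ((O*z + 3)*z + 746*O) + O = ((3 + O*z)*z + 746*O) + O = (z*(3 + O*z) + 746*O) + O = (746*O + z*(3 + O*z)) + O = 747*O + z*(3 + O*z))
w(1385)/(-901752) + A(1471, 889)/889721 = (3 + 1385)/(-901752) + (3*1471 + 747*889 + 889*1471²)/889721 = 1388*(-1/901752) + (4413 + 664083 + 889*2163841)*(1/889721) = -347/225438 + (4413 + 664083 + 1923654649)*(1/889721) = -347/225438 + 1924323145*(1/889721) = -347/225438 + 1924323145/889721 = 433815252429323/200576922798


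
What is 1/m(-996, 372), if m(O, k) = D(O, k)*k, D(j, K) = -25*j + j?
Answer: 1/8892288 ≈ 1.1246e-7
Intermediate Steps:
D(j, K) = -24*j
m(O, k) = -24*O*k (m(O, k) = (-24*O)*k = -24*O*k)
1/m(-996, 372) = 1/(-24*(-996)*372) = 1/8892288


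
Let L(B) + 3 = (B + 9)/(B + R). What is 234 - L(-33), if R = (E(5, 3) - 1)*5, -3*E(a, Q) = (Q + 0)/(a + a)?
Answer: 18201/77 ≈ 236.38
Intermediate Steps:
E(a, Q) = -Q/(6*a) (E(a, Q) = -(Q + 0)/(3*(a + a)) = -Q/(3*(2*a)) = -Q*1/(2*a)/3 = -Q/(6*a))
R = -11/2 (R = (-⅙*3/5 - 1)*5 = (-⅙*3*⅕ - 1)*5 = (-⅒ - 1)*5 = -11/10*5 = -11/2 ≈ -5.5000)
L(B) = -3 + (9 + B)/(-11/2 + B) (L(B) = -3 + (B + 9)/(B - 11/2) = -3 + (9 + B)/(-11/2 + B))
234 - L(-33) = 234 - (51 - 4*(-33))/(-11 + 2*(-33)) = 234 - (51 + 132)/(-11 - 66) = 234 - 183/(-77) = 234 - (-1)*183/77 = 234 - 1*(-183/77) = 234 + 183/77 = 18201/77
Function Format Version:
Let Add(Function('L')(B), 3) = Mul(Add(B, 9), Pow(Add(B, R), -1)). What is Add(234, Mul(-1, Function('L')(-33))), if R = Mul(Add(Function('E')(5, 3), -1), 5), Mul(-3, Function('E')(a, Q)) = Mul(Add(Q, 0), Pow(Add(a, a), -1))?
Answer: Rational(18201, 77) ≈ 236.38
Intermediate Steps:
Function('E')(a, Q) = Mul(Rational(-1, 6), Q, Pow(a, -1)) (Function('E')(a, Q) = Mul(Rational(-1, 3), Mul(Add(Q, 0), Pow(Add(a, a), -1))) = Mul(Rational(-1, 3), Mul(Q, Pow(Mul(2, a), -1))) = Mul(Rational(-1, 3), Mul(Q, Mul(Rational(1, 2), Pow(a, -1)))) = Mul(Rational(-1, 3), Mul(Rational(1, 2), Q, Pow(a, -1))) = Mul(Rational(-1, 6), Q, Pow(a, -1)))
R = Rational(-11, 2) (R = Mul(Add(Mul(Rational(-1, 6), 3, Pow(5, -1)), -1), 5) = Mul(Add(Mul(Rational(-1, 6), 3, Rational(1, 5)), -1), 5) = Mul(Add(Rational(-1, 10), -1), 5) = Mul(Rational(-11, 10), 5) = Rational(-11, 2) ≈ -5.5000)
Function('L')(B) = Add(-3, Mul(Pow(Add(Rational(-11, 2), B), -1), Add(9, B))) (Function('L')(B) = Add(-3, Mul(Add(B, 9), Pow(Add(B, Rational(-11, 2)), -1))) = Add(-3, Mul(Add(9, B), Pow(Add(Rational(-11, 2), B), -1))) = Add(-3, Mul(Pow(Add(Rational(-11, 2), B), -1), Add(9, B))))
Add(234, Mul(-1, Function('L')(-33))) = Add(234, Mul(-1, Mul(Pow(Add(-11, Mul(2, -33)), -1), Add(51, Mul(-4, -33))))) = Add(234, Mul(-1, Mul(Pow(Add(-11, -66), -1), Add(51, 132)))) = Add(234, Mul(-1, Mul(Pow(-77, -1), 183))) = Add(234, Mul(-1, Mul(Rational(-1, 77), 183))) = Add(234, Mul(-1, Rational(-183, 77))) = Add(234, Rational(183, 77)) = Rational(18201, 77)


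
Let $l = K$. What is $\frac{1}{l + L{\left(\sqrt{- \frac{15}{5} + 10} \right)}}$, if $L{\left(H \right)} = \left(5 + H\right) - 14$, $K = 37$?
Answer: $\frac{4}{111} - \frac{\sqrt{7}}{777} \approx 0.032631$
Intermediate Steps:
$l = 37$
$L{\left(H \right)} = -9 + H$
$\frac{1}{l + L{\left(\sqrt{- \frac{15}{5} + 10} \right)}} = \frac{1}{37 - \left(9 - \sqrt{- \frac{15}{5} + 10}\right)} = \frac{1}{37 - \left(9 - \sqrt{\left(-15\right) \frac{1}{5} + 10}\right)} = \frac{1}{37 - \left(9 - \sqrt{-3 + 10}\right)} = \frac{1}{37 - \left(9 - \sqrt{7}\right)} = \frac{1}{28 + \sqrt{7}}$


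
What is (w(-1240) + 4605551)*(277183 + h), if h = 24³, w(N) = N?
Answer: 1339886731177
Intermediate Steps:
h = 13824
(w(-1240) + 4605551)*(277183 + h) = (-1240 + 4605551)*(277183 + 13824) = 4604311*291007 = 1339886731177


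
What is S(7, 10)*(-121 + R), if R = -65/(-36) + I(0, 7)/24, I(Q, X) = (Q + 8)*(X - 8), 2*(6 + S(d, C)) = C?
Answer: 4303/36 ≈ 119.53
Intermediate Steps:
S(d, C) = -6 + C/2
I(Q, X) = (-8 + X)*(8 + Q) (I(Q, X) = (8 + Q)*(-8 + X) = (-8 + X)*(8 + Q))
R = 53/36 (R = -65/(-36) + (-64 - 8*0 + 8*7 + 0*7)/24 = -65*(-1/36) + (-64 + 0 + 56 + 0)*(1/24) = 65/36 - 8*1/24 = 65/36 - 1/3 = 53/36 ≈ 1.4722)
S(7, 10)*(-121 + R) = (-6 + (1/2)*10)*(-121 + 53/36) = (-6 + 5)*(-4303/36) = -1*(-4303/36) = 4303/36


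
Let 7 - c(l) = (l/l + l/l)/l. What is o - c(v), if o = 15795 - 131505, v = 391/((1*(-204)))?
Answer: -2661515/23 ≈ -1.1572e+5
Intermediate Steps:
v = -23/12 (v = 391/(-204) = 391*(-1/204) = -23/12 ≈ -1.9167)
o = -115710
c(l) = 7 - 2/l (c(l) = 7 - (l/l + l/l)/l = 7 - (1 + 1)/l = 7 - 2/l)
o - c(v) = -115710 - (7 - 2/(-23/12)) = -115710 - (7 - 2*(-12/23)) = -115710 - (7 + 24/23) = -115710 - 1*185/23 = -115710 - 185/23 = -2661515/23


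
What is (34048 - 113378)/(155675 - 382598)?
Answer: 79330/226923 ≈ 0.34959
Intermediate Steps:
(34048 - 113378)/(155675 - 382598) = -79330/(-226923) = -79330*(-1/226923) = 79330/226923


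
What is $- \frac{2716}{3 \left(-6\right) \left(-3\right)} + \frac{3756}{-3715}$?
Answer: $- \frac{5146382}{100305} \approx -51.307$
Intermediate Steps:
$- \frac{2716}{3 \left(-6\right) \left(-3\right)} + \frac{3756}{-3715} = - \frac{2716}{\left(-18\right) \left(-3\right)} + 3756 \left(- \frac{1}{3715}\right) = - \frac{2716}{54} - \frac{3756}{3715} = \left(-2716\right) \frac{1}{54} - \frac{3756}{3715} = - \frac{1358}{27} - \frac{3756}{3715} = - \frac{5146382}{100305}$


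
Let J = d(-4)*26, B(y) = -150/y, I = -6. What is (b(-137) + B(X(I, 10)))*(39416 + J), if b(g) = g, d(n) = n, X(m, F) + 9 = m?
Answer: -4992624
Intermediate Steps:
X(m, F) = -9 + m
J = -104 (J = -4*26 = -104)
(b(-137) + B(X(I, 10)))*(39416 + J) = (-137 - 150/(-9 - 6))*(39416 - 104) = (-137 - 150/(-15))*39312 = (-137 - 150*(-1/15))*39312 = (-137 + 10)*39312 = -127*39312 = -4992624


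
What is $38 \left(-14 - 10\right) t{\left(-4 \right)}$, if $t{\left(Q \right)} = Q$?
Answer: $3648$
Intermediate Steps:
$38 \left(-14 - 10\right) t{\left(-4 \right)} = 38 \left(-14 - 10\right) \left(-4\right) = 38 \left(-24\right) \left(-4\right) = \left(-912\right) \left(-4\right) = 3648$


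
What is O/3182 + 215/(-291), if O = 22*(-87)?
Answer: -620552/462981 ≈ -1.3403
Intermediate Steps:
O = -1914
O/3182 + 215/(-291) = -1914/3182 + 215/(-291) = -1914*1/3182 + 215*(-1/291) = -957/1591 - 215/291 = -620552/462981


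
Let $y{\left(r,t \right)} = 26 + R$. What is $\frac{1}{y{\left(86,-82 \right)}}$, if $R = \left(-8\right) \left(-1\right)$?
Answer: $\frac{1}{34} \approx 0.029412$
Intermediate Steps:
$R = 8$
$y{\left(r,t \right)} = 34$ ($y{\left(r,t \right)} = 26 + 8 = 34$)
$\frac{1}{y{\left(86,-82 \right)}} = \frac{1}{34}$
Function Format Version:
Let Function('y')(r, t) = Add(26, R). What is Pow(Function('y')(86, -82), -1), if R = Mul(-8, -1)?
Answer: Rational(1, 34) ≈ 0.029412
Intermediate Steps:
R = 8
Function('y')(r, t) = 34 (Function('y')(r, t) = Add(26, 8) = 34)
Pow(Function('y')(86, -82), -1) = Pow(34, -1) = Rational(1, 34)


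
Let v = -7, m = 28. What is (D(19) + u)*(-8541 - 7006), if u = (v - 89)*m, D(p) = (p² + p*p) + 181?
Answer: 27751395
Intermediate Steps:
D(p) = 181 + 2*p² (D(p) = (p² + p²) + 181 = 2*p² + 181 = 181 + 2*p²)
u = -2688 (u = (-7 - 89)*28 = -96*28 = -2688)
(D(19) + u)*(-8541 - 7006) = ((181 + 2*19²) - 2688)*(-8541 - 7006) = ((181 + 2*361) - 2688)*(-15547) = ((181 + 722) - 2688)*(-15547) = (903 - 2688)*(-15547) = -1785*(-15547) = 27751395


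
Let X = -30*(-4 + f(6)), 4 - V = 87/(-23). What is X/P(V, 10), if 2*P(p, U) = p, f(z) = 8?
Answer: -5520/179 ≈ -30.838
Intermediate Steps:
V = 179/23 (V = 4 - 87/(-23) = 4 - 87*(-1)/23 = 4 - 1*(-87/23) = 4 + 87/23 = 179/23 ≈ 7.7826)
X = -120 (X = -30*(-4 + 8) = -30*4 = -120)
P(p, U) = p/2
X/P(V, 10) = -120/((1/2)*(179/23)) = -120/179/46 = -120*46/179 = -5520/179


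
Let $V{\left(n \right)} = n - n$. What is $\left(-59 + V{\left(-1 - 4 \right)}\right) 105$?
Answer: $-6195$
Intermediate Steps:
$V{\left(n \right)} = 0$
$\left(-59 + V{\left(-1 - 4 \right)}\right) 105 = \left(-59 + 0\right) 105 = \left(-59\right) 105 = -6195$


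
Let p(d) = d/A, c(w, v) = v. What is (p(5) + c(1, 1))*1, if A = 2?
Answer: 7/2 ≈ 3.5000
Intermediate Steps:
p(d) = d/2
(p(5) + c(1, 1))*1 = ((½)*5 + 1)*1 = (5/2 + 1)*1 = (7/2)*1 = 7/2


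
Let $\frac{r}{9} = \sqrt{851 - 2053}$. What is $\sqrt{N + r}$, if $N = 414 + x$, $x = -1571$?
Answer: $\sqrt{-1157 + 9 i \sqrt{1202}} \approx 4.5462 + 34.317 i$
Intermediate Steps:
$N = -1157$ ($N = 414 - 1571 = -1157$)
$r = 9 i \sqrt{1202}$ ($r = 9 \sqrt{851 - 2053} = 9 \sqrt{-1202} = 9 i \sqrt{1202} \approx 312.03 i$)
$\sqrt{N + r} = \sqrt{-1157 + 9 i \sqrt{1202}}$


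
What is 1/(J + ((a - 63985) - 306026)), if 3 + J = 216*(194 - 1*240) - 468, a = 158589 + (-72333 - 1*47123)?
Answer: -1/341285 ≈ -2.9301e-6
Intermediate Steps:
a = 39133 (a = 158589 + (-72333 - 47123) = 158589 - 119456 = 39133)
J = -10407 (J = -3 + (216*(194 - 1*240) - 468) = -3 + (216*(194 - 240) - 468) = -3 + (216*(-46) - 468) = -3 + (-9936 - 468) = -3 - 10404 = -10407)
1/(J + ((a - 63985) - 306026)) = 1/(-10407 + ((39133 - 63985) - 306026)) = 1/(-10407 + (-24852 - 306026)) = 1/(-10407 - 330878) = 1/(-341285) = -1/341285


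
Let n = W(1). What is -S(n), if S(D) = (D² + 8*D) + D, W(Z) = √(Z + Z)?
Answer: -2 - 9*√2 ≈ -14.728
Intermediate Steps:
W(Z) = √2*√Z (W(Z) = √(2*Z) = √2*√Z)
n = √2 (n = √2*√1 = √2*1 = √2 ≈ 1.4142)
S(D) = D² + 9*D
-S(n) = -√2*(9 + √2)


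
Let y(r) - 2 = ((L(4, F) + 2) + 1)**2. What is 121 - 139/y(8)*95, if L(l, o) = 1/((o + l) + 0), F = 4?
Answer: -754007/753 ≈ -1001.3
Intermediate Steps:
L(l, o) = 1/(l + o) (L(l, o) = 1/((l + o) + 0) = 1/(l + o))
y(r) = 753/64 (y(r) = 2 + ((1/(4 + 4) + 2) + 1)**2 = 2 + ((1/8 + 2) + 1)**2 = 2 + (17/8 + 1)**2 = 2 + (25/8)**2 = 2 + 625/64 = 753/64)
121 - 139/y(8)*95 = 121 - 139/753/64*95 = 121 - 139*64/753*95 = 121 - 8896/753*95 = 121 - 845120/753 = -754007/753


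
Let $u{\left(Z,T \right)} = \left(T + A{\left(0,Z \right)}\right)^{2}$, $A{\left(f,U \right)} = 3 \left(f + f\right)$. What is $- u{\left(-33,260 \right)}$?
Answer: $-67600$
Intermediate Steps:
$A{\left(f,U \right)} = 6 f$ ($A{\left(f,U \right)} = 3 \cdot 2 f = 6 f$)
$u{\left(Z,T \right)} = T^{2}$ ($u{\left(Z,T \right)} = \left(T + 6 \cdot 0\right)^{2} = \left(T + 0\right)^{2} = T^{2}$)
$- u{\left(-33,260 \right)} = - 260^{2} = \left(-1\right) 67600 = -67600$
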